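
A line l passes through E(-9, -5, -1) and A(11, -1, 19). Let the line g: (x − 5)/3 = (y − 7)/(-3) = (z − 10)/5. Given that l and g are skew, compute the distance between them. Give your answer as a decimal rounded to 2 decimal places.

A direction vector for l is A − E = (20, 4, 20).
g has direction (3, -3, 5) through (5, 7, 10).
Common perpendicular direction n = (20, 4, 20) × (3, -3, 5) = (80, -40, -72).
With w = (5, 7, 10) − (-9, -5, -1) = (14, 12, 11), w · n = -152.
Distance = |w · n| / |n| = |-152| / √13184 ≈ 1.32.

1.32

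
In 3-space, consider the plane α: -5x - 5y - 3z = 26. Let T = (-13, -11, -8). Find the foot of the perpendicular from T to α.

Foot = T − λn with λ = (n·T − d)/|n|² = (144 − 26)/59 = 2.
Foot = (-13, -11, -8) − 2·(-5, -5, -3) = (-3, -1, -2).

(-3, -1, -2)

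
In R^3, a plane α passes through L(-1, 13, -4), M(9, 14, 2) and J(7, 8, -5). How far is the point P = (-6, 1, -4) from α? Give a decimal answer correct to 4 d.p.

9.6667

LM = (10, 1, 6), LJ = (8, -5, -1); a normal to α is LM × LJ = (29, 58, -58).
Using L: α has equation 29x + 58y - 58z = 957.
n·P − d = (29)·(-6) + (58)·(1) + (-58)·(-4) − 957 = -841; |n| = √7569.
Distance = |-841| / √7569 = 841/√7569 ≈ 9.6667.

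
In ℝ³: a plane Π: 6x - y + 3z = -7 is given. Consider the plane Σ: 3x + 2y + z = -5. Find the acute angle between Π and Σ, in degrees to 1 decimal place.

cos θ = |n₁·n₂| / (|n₁||n₂|) = |19| / (√46 · √14).
θ = arccos(0.74870) ≈ 41.5°.

41.5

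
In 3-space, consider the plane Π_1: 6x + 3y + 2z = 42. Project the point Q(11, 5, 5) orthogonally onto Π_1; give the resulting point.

Foot = Q − λn with λ = (n·Q − d)/|n|² = (91 − 42)/49 = 1.
Foot = (11, 5, 5) − 1·(6, 3, 2) = (5, 2, 3).

(5, 2, 3)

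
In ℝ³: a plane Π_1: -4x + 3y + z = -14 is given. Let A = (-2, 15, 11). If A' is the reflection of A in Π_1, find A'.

(22, -3, 5)

λ = (n·A − d)/|n|² = (64 − (-14))/26 = 3.
Reflection = A − 2λn = (-2, 15, 11) − 6·(-4, 3, 1) = (22, -3, 5).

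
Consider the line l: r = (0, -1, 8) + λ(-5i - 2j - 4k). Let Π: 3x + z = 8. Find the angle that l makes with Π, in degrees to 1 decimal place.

63.6

sin θ = |n·v| / (|n||v|) = |-19| / (√10 · √45) = 0.89567.
θ ≈ 63.6°.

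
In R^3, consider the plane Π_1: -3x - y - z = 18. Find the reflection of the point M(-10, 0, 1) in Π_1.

(-4, 2, 3)

λ = (n·M − d)/|n|² = (29 − 18)/11 = 1.
Reflection = M − 2λn = (-10, 0, 1) − 2·(-3, -1, -1) = (-4, 2, 3).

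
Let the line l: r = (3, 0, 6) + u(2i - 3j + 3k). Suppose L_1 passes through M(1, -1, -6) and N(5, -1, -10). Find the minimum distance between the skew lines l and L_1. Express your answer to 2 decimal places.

7.17

A direction vector for L_1 is N − M = (4, 0, -4).
Common perpendicular direction n = (2, -3, 3) × (4, 0, -4) = (12, 20, 12).
With w = (1, -1, -6) − (3, 0, 6) = (-2, -1, -12), w · n = -188.
Distance = |w · n| / |n| = |-188| / √688 ≈ 7.17.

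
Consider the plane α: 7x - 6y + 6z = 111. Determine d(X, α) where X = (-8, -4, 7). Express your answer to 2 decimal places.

9.18

n·X − d = (7)·(-8) + (-6)·(-4) + (6)·(7) − 111 = -101; |n| = √121.
Distance = |-101| / √121 = 101/√121 ≈ 9.18.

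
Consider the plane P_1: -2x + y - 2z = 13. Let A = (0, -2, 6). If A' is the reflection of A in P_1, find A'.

(-12, 4, -6)

λ = (n·A − d)/|n|² = (-14 − 13)/9 = -3.
Reflection = A − 2λn = (0, -2, 6) − (-6)·(-2, 1, -2) = (-12, 4, -6).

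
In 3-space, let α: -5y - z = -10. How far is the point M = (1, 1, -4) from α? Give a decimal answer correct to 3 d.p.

1.765

n·M − d = (0)·(1) + (-5)·(1) + (-1)·(-4) − (-10) = 9; |n| = √26.
Distance = |9| / √26 = 9/√26 ≈ 1.765.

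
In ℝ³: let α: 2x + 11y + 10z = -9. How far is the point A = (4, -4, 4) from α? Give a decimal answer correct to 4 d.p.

n·A − d = (2)·(4) + (11)·(-4) + (10)·(4) − (-9) = 13; |n| = √225.
Distance = |13| / √225 = 13/√225 ≈ 0.8667.

0.8667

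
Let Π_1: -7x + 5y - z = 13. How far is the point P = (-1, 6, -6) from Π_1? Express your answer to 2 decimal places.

n·P − d = (-7)·(-1) + (5)·(6) + (-1)·(-6) − 13 = 30; |n| = √75.
Distance = |30| / √75 = 30/√75 ≈ 3.46.

3.46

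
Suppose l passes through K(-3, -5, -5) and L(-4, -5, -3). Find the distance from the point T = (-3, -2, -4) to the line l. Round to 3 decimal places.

3.033

A direction vector for l is L − K = (-1, 0, 2).
Taking (-3, -5, -5) on l with direction v = (-1, 0, 2): w = T − (-3, -5, -5) = (0, 3, 1), and w × v = (6, -1, 3).
Distance = |w × v| / |v| = √46 / √5 ≈ 3.033.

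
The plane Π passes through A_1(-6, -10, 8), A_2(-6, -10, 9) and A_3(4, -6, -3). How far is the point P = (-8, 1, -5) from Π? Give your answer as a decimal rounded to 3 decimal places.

A_1A_2 = (0, 0, 1), A_1A_3 = (10, 4, -11); a normal to Π is A_1A_2 × A_1A_3 = (-4, 10, 0).
Using A_1: Π has equation -4x + 10y = -76.
n·P − d = (-4)·(-8) + (10)·(1) + (0)·(-5) − (-76) = 118; |n| = √116.
Distance = |118| / √116 = 118/√116 ≈ 10.956.

10.956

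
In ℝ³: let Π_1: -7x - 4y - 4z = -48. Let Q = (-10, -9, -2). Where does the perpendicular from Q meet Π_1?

Foot = Q − λn with λ = (n·Q − d)/|n|² = (114 − (-48))/81 = 2.
Foot = (-10, -9, -2) − 2·(-7, -4, -4) = (4, -1, 6).

(4, -1, 6)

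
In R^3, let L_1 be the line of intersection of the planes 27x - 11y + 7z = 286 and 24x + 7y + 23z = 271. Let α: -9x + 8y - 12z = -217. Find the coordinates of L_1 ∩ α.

(5, -8, 9)

Direction of L_1: (27, -11, 7) × (24, 7, 23) = (-302, -453, 453).
A point on L_1: solving the two plane equations with x = 9 gives (9, -2, 3).
Substitute r = (9, -2, 3) + t(-302, -453, 453) into the plane: -133 + (-6342)t = -217, so t = 2/151.
Intersection: (9, -2, 3) + (2/151)·(-302, -453, 453) = (5, -8, 9).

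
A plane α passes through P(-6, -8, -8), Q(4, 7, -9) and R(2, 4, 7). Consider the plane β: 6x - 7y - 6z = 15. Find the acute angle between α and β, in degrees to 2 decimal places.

36.21

PQ = (10, 15, -1), PR = (8, 12, 15); a normal to α is PQ × PR = (237, -158, 0).
Using P: α has equation 237x - 158y = -158.
cos θ = |n₁·n₂| / (|n₁||n₂|) = |2528| / (√81133 · √121).
θ = arccos(0.80684) ≈ 36.21°.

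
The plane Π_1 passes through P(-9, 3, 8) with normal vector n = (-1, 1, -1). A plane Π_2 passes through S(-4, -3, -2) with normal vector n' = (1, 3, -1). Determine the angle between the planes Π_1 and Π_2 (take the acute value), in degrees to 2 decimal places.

Π_1: n·r = n·P gives -x + y - z = 4.
Π_2: n'·r = n'·S gives x + 3y - z = -11.
cos θ = |n₁·n₂| / (|n₁||n₂|) = |3| / (√3 · √11).
θ = arccos(0.52223) ≈ 58.52°.

58.52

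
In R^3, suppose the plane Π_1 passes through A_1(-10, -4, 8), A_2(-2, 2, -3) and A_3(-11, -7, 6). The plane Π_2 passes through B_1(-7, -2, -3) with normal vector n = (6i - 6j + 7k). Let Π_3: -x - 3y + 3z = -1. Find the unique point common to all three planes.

(-5, -7, -9)

A_1A_2 = (8, 6, -11), A_1A_3 = (-1, -3, -2); a normal to Π_1 is A_1A_2 × A_1A_3 = (-45, 27, -18).
Using A_1: Π_1 has equation -45x + 27y - 18z = 198.
Π_2: n·r = n·B_1 gives 6x - 6y + 7z = -51.
Solving the 3×3 linear system -45x + 27y - 18z = 198, 6x - 6y + 7z = -51, -x - 3y + 3z = -1 (e.g. by elimination or Cramer's rule, determinant = -378) gives (-5, -7, -9).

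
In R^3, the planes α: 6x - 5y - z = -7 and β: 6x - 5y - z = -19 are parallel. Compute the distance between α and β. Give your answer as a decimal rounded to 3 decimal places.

1.524

Same normal n = (6, -5, -1) with |n| = √62; distance = |-7 − (-19)| / |n| = 12/√62 ≈ 1.524.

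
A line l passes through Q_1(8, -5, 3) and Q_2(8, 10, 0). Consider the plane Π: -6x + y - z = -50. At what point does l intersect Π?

(8, 0, 2)

A direction vector for l is Q_2 − Q_1 = (0, 15, -3).
Substitute r = (8, -5, 3) + t(0, 15, -3) into the plane: -56 + 18t = -50, so t = 1/3.
Intersection: (8, -5, 3) + (1/3)·(0, 15, -3) = (8, 0, 2).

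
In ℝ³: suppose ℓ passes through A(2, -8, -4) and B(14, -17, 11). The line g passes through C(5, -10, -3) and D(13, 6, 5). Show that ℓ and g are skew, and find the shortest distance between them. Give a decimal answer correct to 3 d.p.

A direction vector for ℓ is B − A = (12, -9, 15).
A direction vector for g is D − C = (8, 16, 8).
Common perpendicular direction n = (12, -9, 15) × (8, 16, 8) = (-312, 24, 264).
With w = (5, -10, -3) − (2, -8, -4) = (3, -2, 1), w · n = -720.
Since n ≠ 0 the lines are not parallel, and w · n = -720 ≠ 0 so they do not intersect; hence they are skew.
Distance = |w · n| / |n| = |-720| / √167616 ≈ 1.759.

1.759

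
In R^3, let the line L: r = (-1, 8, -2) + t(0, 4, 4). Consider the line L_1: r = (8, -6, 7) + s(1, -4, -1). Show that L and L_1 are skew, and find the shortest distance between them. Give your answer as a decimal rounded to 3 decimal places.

Common perpendicular direction n = (0, 4, 4) × (1, -4, -1) = (12, 4, -4).
With w = (8, -6, 7) − (-1, 8, -2) = (9, -14, 9), w · n = 16.
Since n ≠ 0 the lines are not parallel, and w · n = 16 ≠ 0 so they do not intersect; hence they are skew.
Distance = |w · n| / |n| = |16| / √176 ≈ 1.206.

1.206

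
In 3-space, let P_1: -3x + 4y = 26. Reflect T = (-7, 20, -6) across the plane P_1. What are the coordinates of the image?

(11, -4, -6)

λ = (n·T − d)/|n|² = (101 − 26)/25 = 3.
Reflection = T − 2λn = (-7, 20, -6) − 6·(-3, 4, 0) = (11, -4, -6).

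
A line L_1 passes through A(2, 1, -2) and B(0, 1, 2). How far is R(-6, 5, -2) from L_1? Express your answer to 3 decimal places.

A direction vector for L_1 is B − A = (-2, 0, 4).
Taking (2, 1, -2) on L_1 with direction v = (-2, 0, 4): w = R − (2, 1, -2) = (-8, 4, 0), and w × v = (16, 32, 8).
Distance = |w × v| / |v| = √1344 / √20 ≈ 8.198.

8.198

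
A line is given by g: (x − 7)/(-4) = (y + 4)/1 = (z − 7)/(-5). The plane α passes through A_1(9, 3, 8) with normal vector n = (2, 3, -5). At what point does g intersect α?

g has direction (-4, 1, -5) through (7, -4, 7).
α: n·r = n·A_1 gives 2x + 3y - 5z = -13.
Substitute r = (7, -4, 7) + t(-4, 1, -5) into the plane: -33 + 20t = -13, so t = 1.
Intersection: (7, -4, 7) + 1·(-4, 1, -5) = (3, -3, 2).

(3, -3, 2)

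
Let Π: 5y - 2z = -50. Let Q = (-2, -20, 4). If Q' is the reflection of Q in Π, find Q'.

(-2, 0, -4)

λ = (n·Q − d)/|n|² = (-108 − (-50))/29 = -2.
Reflection = Q − 2λn = (-2, -20, 4) − (-4)·(0, 5, -2) = (-2, 0, -4).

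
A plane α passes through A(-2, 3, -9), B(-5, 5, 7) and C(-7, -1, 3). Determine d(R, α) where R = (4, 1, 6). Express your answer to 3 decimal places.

AB = (-3, 2, 16), AC = (-5, -4, 12); a normal to α is AB × AC = (88, -44, 22).
Using A: α has equation 88x - 44y + 22z = -506.
n·R − d = (88)·(4) + (-44)·(1) + (22)·(6) − (-506) = 946; |n| = √10164.
Distance = |946| / √10164 = 946/√10164 ≈ 9.383.

9.383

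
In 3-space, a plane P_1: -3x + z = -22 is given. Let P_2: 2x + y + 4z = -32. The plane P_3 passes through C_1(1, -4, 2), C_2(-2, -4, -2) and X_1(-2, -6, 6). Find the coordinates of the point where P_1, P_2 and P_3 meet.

C_1C_2 = (-3, 0, -4), C_1X_1 = (-3, -2, 4); a normal to P_3 is C_1C_2 × C_1X_1 = (-8, 24, 6).
Using C_1: P_3 has equation -8x + 24y + 6z = -92.
Solving the 3×3 linear system -3x + z = -22, 2x + y + 4z = -32, -8x + 24y + 6z = -92 (e.g. by elimination or Cramer's rule, determinant = 326) gives (4, 0, -10).

(4, 0, -10)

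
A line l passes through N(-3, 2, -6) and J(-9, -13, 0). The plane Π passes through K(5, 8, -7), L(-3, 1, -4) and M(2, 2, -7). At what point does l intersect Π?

A direction vector for l is J − N = (-6, -15, 6).
KL = (-8, -7, 3), KM = (-3, -6, 0); a normal to Π is KL × KM = (18, -9, 27).
Using K: Π has equation 18x - 9y + 27z = -171.
Substitute r = (-3, 2, -6) + t(-6, -15, 6) into the plane: -234 + 189t = -171, so t = 1/3.
Intersection: (-3, 2, -6) + (1/3)·(-6, -15, 6) = (-5, -3, -4).

(-5, -3, -4)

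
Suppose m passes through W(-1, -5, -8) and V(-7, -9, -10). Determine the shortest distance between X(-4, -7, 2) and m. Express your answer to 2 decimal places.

A direction vector for m is V − W = (-6, -4, -2).
Taking (-1, -5, -8) on m with direction v = (-6, -4, -2): w = X − (-1, -5, -8) = (-3, -2, 10), and w × v = (44, -66, 0).
Distance = |w × v| / |v| = √6292 / √56 ≈ 10.60.

10.60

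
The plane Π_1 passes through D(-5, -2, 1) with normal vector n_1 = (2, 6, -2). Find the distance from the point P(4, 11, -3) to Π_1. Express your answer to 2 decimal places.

15.68

Π_1: n_1·r = n_1·D gives 2x + 6y - 2z = -24.
n·P − d = (2)·(4) + (6)·(11) + (-2)·(-3) − (-24) = 104; |n| = √44.
Distance = |104| / √44 = 104/√44 ≈ 15.68.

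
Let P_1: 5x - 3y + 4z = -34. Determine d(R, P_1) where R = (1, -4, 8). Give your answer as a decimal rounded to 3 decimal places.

n·R − d = (5)·(1) + (-3)·(-4) + (4)·(8) − (-34) = 83; |n| = √50.
Distance = |83| / √50 = 83/√50 ≈ 11.738.

11.738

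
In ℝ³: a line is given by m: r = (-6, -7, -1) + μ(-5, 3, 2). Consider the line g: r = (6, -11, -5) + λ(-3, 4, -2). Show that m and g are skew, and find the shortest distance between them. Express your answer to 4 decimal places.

Common perpendicular direction n = (-5, 3, 2) × (-3, 4, -2) = (-14, -16, -11).
With w = (6, -11, -5) − (-6, -7, -1) = (12, -4, -4), w · n = -60.
Since n ≠ 0 the lines are not parallel, and w · n = -60 ≠ 0 so they do not intersect; hence they are skew.
Distance = |w · n| / |n| = |-60| / √573 ≈ 2.5065.

2.5065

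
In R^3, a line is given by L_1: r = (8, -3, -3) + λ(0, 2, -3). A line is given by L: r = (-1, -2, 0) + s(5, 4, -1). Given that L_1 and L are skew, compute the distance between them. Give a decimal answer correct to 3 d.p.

6.548

Common perpendicular direction n = (0, 2, -3) × (5, 4, -1) = (10, -15, -10).
With w = (-1, -2, 0) − (8, -3, -3) = (-9, 1, 3), w · n = -135.
Distance = |w · n| / |n| = |-135| / √425 ≈ 6.548.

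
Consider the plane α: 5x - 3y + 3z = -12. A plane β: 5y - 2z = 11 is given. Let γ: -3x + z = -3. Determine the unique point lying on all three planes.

Solving the 3×3 linear system 5x - 3y + 3z = -12, 5y - 2z = 11, -3x + z = -3 (e.g. by elimination or Cramer's rule, determinant = 52) gives (0, 1, -3).

(0, 1, -3)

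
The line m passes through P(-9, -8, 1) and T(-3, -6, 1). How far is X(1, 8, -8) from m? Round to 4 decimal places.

15.0133

A direction vector for m is T − P = (6, 2, 0).
Taking (-9, -8, 1) on m with direction v = (6, 2, 0): w = X − (-9, -8, 1) = (10, 16, -9), and w × v = (18, -54, -76).
Distance = |w × v| / |v| = √9016 / √40 ≈ 15.0133.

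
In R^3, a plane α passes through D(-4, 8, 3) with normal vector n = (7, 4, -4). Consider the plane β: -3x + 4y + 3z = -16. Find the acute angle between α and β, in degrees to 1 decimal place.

α: n·r = n·D gives 7x + 4y - 4z = -8.
cos θ = |n₁·n₂| / (|n₁||n₂|) = |-17| / (√81 · √34).
θ = arccos(0.32394) ≈ 71.1°.

71.1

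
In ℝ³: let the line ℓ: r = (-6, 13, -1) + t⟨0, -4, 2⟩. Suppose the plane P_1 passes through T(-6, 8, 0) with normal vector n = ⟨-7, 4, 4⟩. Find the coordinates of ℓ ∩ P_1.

(-6, 5, 3)

P_1: n·r = n·T gives -7x + 4y + 4z = 74.
Substitute r = (-6, 13, -1) + t(0, -4, 2) into the plane: 90 + (-8)t = 74, so t = 2.
Intersection: (-6, 13, -1) + 2·(0, -4, 2) = (-6, 5, 3).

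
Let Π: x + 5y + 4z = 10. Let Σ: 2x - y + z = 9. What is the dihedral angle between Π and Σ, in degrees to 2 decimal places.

86.39

cos θ = |n₁·n₂| / (|n₁||n₂|) = |1| / (√42 · √6).
θ = arccos(0.06299) ≈ 86.39°.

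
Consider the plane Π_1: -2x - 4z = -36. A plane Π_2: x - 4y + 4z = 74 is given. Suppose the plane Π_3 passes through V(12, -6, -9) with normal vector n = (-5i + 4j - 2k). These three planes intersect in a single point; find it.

(2, -10, 8)

Π_3: n·r = n·V gives -5x + 4y - 2z = -66.
Solving the 3×3 linear system -2x - 4z = -36, x - 4y + 4z = 74, -5x + 4y - 2z = -66 (e.g. by elimination or Cramer's rule, determinant = 80) gives (2, -10, 8).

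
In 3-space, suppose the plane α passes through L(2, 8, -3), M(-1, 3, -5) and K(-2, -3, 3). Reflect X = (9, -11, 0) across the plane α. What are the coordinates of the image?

LM = (-3, -5, -2), LK = (-4, -11, 6); a normal to α is LM × LK = (-52, 26, 13).
Using L: α has equation -52x + 26y + 13z = 65.
λ = (n·X − d)/|n|² = (-754 − 65)/3549 = -3/13.
Reflection = X − 2λn = (9, -11, 0) − (-6/13)·(-52, 26, 13) = (-15, 1, 6).

(-15, 1, 6)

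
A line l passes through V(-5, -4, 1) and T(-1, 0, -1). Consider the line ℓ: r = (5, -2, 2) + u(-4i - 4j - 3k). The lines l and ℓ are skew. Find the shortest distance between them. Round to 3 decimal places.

5.657

A direction vector for l is T − V = (4, 4, -2).
Common perpendicular direction n = (4, 4, -2) × (-4, -4, -3) = (-20, 20, 0).
With w = (5, -2, 2) − (-5, -4, 1) = (10, 2, 1), w · n = -160.
Distance = |w · n| / |n| = |-160| / √800 ≈ 5.657.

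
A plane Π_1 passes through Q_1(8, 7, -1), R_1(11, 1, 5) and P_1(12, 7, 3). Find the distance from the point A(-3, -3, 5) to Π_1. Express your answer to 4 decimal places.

Q_1R_1 = (3, -6, 6), Q_1P_1 = (4, 0, 4); a normal to Π_1 is Q_1R_1 × Q_1P_1 = (-24, 12, 24).
Using Q_1: Π_1 has equation -24x + 12y + 24z = -132.
n·A − d = (-24)·(-3) + (12)·(-3) + (24)·(5) − (-132) = 288; |n| = √1296.
Distance = |288| / √1296 = 288/√1296 ≈ 8.0000.

8.0000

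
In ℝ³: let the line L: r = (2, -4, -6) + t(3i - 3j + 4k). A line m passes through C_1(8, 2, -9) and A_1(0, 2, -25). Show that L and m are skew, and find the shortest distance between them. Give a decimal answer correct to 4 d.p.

8.1429

A direction vector for m is A_1 − C_1 = (-8, 0, -16).
Common perpendicular direction n = (3, -3, 4) × (-8, 0, -16) = (48, 16, -24).
With w = (8, 2, -9) − (2, -4, -6) = (6, 6, -3), w · n = 456.
Since n ≠ 0 the lines are not parallel, and w · n = 456 ≠ 0 so they do not intersect; hence they are skew.
Distance = |w · n| / |n| = |456| / √3136 ≈ 8.1429.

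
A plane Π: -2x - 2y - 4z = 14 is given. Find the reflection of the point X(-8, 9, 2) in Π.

(-12, 5, -6)

λ = (n·X − d)/|n|² = (-10 − 14)/24 = -1.
Reflection = X − 2λn = (-8, 9, 2) − (-2)·(-2, -2, -4) = (-12, 5, -6).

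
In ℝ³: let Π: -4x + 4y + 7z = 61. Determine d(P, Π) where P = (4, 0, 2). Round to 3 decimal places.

7.000

n·P − d = (-4)·(4) + (4)·(0) + (7)·(2) − 61 = -63; |n| = √81.
Distance = |-63| / √81 = 63/√81 ≈ 7.000.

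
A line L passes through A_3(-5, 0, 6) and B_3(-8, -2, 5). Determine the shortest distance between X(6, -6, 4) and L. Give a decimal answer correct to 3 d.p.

A direction vector for L is B_3 − A_3 = (-3, -2, -1).
Taking (-5, 0, 6) on L with direction v = (-3, -2, -1): w = X − (-5, 0, 6) = (11, -6, -2), and w × v = (2, 17, -40).
Distance = |w × v| / |v| = √1893 / √14 ≈ 11.628.

11.628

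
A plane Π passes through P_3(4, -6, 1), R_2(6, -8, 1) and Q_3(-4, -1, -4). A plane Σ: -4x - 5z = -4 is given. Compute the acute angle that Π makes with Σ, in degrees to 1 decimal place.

84.2

P_3R_2 = (2, -2, 0), P_3Q_3 = (-8, 5, -5); a normal to Π is P_3R_2 × P_3Q_3 = (10, 10, -6).
Using P_3: Π has equation 10x + 10y - 6z = -26.
cos θ = |n₁·n₂| / (|n₁||n₂|) = |-10| / (√236 · √41).
θ = arccos(0.10166) ≈ 84.2°.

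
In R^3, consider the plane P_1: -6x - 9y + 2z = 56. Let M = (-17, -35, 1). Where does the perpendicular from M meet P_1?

Foot = M − λn with λ = (n·M − d)/|n|² = (419 − 56)/121 = 3.
Foot = (-17, -35, 1) − 3·(-6, -9, 2) = (1, -8, -5).

(1, -8, -5)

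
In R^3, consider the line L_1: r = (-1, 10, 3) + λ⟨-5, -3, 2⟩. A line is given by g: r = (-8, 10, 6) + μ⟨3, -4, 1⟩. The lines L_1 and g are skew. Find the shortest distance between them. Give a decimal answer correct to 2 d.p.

1.66

Common perpendicular direction n = (-5, -3, 2) × (3, -4, 1) = (5, 11, 29).
With w = (-8, 10, 6) − (-1, 10, 3) = (-7, 0, 3), w · n = 52.
Distance = |w · n| / |n| = |52| / √987 ≈ 1.66.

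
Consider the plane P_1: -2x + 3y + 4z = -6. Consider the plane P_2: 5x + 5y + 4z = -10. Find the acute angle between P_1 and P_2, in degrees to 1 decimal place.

61.3

cos θ = |n₁·n₂| / (|n₁||n₂|) = |21| / (√29 · √66).
θ = arccos(0.48001) ≈ 61.3°.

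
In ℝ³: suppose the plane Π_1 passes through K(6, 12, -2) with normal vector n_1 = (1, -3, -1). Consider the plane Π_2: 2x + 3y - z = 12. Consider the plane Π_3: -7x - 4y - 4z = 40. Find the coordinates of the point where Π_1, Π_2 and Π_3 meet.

Π_1: n_1·r = n_1·K gives x - 3y - z = -28.
Solving the 3×3 linear system x - 3y - z = -28, 2x + 3y - z = 12, -7x - 4y - 4z = 40 (e.g. by elimination or Cramer's rule, determinant = -74) gives (-8, 8, -4).

(-8, 8, -4)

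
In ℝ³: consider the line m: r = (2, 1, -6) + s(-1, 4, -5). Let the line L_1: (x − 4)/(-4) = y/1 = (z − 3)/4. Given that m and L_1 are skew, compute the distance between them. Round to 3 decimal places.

L_1 has direction (-4, 1, 4) through (4, 0, 3).
Common perpendicular direction n = (-1, 4, -5) × (-4, 1, 4) = (21, 24, 15).
With w = (4, 0, 3) − (2, 1, -6) = (2, -1, 9), w · n = 153.
Distance = |w · n| / |n| = |153| / √1242 ≈ 4.341.

4.341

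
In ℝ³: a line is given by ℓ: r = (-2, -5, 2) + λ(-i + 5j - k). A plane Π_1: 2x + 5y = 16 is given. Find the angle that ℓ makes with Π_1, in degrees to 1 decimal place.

sin θ = |n·v| / (|n||v|) = |23| / (√29 · √27) = 0.82195.
θ ≈ 55.3°.

55.3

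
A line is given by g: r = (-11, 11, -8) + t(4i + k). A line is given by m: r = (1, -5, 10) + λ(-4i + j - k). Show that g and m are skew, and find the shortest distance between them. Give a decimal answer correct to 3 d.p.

14.552

Common perpendicular direction n = (4, 0, 1) × (-4, 1, -1) = (-1, 0, 4).
With w = (1, -5, 10) − (-11, 11, -8) = (12, -16, 18), w · n = 60.
Since n ≠ 0 the lines are not parallel, and w · n = 60 ≠ 0 so they do not intersect; hence they are skew.
Distance = |w · n| / |n| = |60| / √17 ≈ 14.552.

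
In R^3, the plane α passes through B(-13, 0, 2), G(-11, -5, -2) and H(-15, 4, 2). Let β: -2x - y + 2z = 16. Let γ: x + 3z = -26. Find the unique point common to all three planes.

BG = (2, -5, -4), BH = (-2, 4, 0); a normal to α is BG × BH = (16, 8, -2).
Using B: α has equation 16x + 8y - 2z = -212.
Solving the 3×3 linear system 16x + 8y - 2z = -212, -2x - y + 2z = 16, x + 3z = -26 (e.g. by elimination or Cramer's rule, determinant = 14) gives (-8, -12, -6).

(-8, -12, -6)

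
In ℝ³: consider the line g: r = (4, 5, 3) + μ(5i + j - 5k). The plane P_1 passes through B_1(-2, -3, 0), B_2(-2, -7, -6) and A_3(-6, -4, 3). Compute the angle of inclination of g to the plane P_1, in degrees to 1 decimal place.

B_1B_2 = (0, -4, -6), B_1A_3 = (-4, -1, 3); a normal to P_1 is B_1B_2 × B_1A_3 = (-18, 24, -16).
Using B_1: P_1 has equation -18x + 24y - 16z = -36.
sin θ = |n·v| / (|n||v|) = |14| / (√1156 · √51) = 0.05766.
θ ≈ 3.3°.

3.3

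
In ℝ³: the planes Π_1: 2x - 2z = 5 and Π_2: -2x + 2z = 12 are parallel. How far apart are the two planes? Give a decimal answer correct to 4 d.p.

6.0104

Rescale Π_2 by 1/(-1): 2x - 2z = -12. Then distance = |5 − (-12)| / √8 ≈ 6.0104.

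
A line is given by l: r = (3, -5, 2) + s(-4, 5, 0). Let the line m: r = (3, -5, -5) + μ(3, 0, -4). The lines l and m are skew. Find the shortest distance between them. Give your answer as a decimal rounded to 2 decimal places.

3.54

Common perpendicular direction n = (-4, 5, 0) × (3, 0, -4) = (-20, -16, -15).
With w = (3, -5, -5) − (3, -5, 2) = (0, 0, -7), w · n = 105.
Distance = |w · n| / |n| = |105| / √881 ≈ 3.54.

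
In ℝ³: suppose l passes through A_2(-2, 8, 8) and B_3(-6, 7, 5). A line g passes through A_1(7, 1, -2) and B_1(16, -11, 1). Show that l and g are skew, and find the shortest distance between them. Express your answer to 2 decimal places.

A direction vector for l is B_3 − A_2 = (-4, -1, -3).
A direction vector for g is B_1 − A_1 = (9, -12, 3).
Common perpendicular direction n = (-4, -1, -3) × (9, -12, 3) = (-39, -15, 57).
With w = (7, 1, -2) − (-2, 8, 8) = (9, -7, -10), w · n = -816.
Since n ≠ 0 the lines are not parallel, and w · n = -816 ≠ 0 so they do not intersect; hence they are skew.
Distance = |w · n| / |n| = |-816| / √4995 ≈ 11.55.

11.55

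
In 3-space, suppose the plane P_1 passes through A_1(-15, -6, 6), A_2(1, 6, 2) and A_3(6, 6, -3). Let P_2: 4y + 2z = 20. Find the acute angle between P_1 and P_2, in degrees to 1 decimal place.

A_1A_2 = (16, 12, -4), A_1A_3 = (21, 12, -9); a normal to P_1 is A_1A_2 × A_1A_3 = (-60, 60, -60).
Using A_1: P_1 has equation -60x + 60y - 60z = 180.
cos θ = |n₁·n₂| / (|n₁||n₂|) = |120| / (√10800 · √20).
θ = arccos(0.25820) ≈ 75.0°.

75.0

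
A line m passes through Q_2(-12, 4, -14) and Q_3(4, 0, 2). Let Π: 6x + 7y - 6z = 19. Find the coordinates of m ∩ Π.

(0, 1, -2)

A direction vector for m is Q_3 − Q_2 = (16, -4, 16).
Substitute r = (-12, 4, -14) + t(16, -4, 16) into the plane: 40 + (-28)t = 19, so t = 3/4.
Intersection: (-12, 4, -14) + (3/4)·(16, -4, 16) = (0, 1, -2).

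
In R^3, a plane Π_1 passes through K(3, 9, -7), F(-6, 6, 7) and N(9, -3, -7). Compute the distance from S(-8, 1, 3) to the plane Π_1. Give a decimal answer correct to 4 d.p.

KF = (-9, -3, 14), KN = (6, -12, 0); a normal to Π_1 is KF × KN = (168, 84, 126).
Using K: Π_1 has equation 168x + 84y + 126z = 378.
n·S − d = (168)·(-8) + (84)·(1) + (126)·(3) − 378 = -1260; |n| = √51156.
Distance = |-1260| / √51156 = 1260/√51156 ≈ 5.5709.

5.5709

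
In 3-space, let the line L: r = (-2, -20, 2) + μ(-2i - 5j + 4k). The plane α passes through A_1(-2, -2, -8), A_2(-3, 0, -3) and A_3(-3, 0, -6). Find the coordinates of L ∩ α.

(2, -10, -6)

A_1A_2 = (-1, 2, 5), A_1A_3 = (-1, 2, 2); a normal to α is A_1A_2 × A_1A_3 = (-6, -3, 0).
Using A_1: α has equation -6x - 3y = 18.
Substitute r = (-2, -20, 2) + t(-2, -5, 4) into the plane: 72 + 27t = 18, so t = -2.
Intersection: (-2, -20, 2) + (-2)·(-2, -5, 4) = (2, -10, -6).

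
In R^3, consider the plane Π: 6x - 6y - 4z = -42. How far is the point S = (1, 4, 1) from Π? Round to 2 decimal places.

2.13

n·S − d = (6)·(1) + (-6)·(4) + (-4)·(1) − (-42) = 20; |n| = √88.
Distance = |20| / √88 = 20/√88 ≈ 2.13.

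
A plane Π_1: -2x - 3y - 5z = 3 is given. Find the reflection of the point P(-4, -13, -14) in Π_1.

λ = (n·P − d)/|n|² = (117 − 3)/38 = 3.
Reflection = P − 2λn = (-4, -13, -14) − 6·(-2, -3, -5) = (8, 5, 16).

(8, 5, 16)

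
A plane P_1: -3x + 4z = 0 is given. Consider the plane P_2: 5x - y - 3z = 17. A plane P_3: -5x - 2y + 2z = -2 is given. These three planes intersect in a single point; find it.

Solving the 3×3 linear system -3x + 4z = 0, 5x - y - 3z = 17, -5x - 2y + 2z = -2 (e.g. by elimination or Cramer's rule, determinant = -36) gives (4, -6, 3).

(4, -6, 3)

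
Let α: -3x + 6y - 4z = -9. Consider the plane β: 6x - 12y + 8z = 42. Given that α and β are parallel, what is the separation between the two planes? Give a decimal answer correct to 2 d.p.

1.54

Rescale β by 1/(-2): -3x + 6y - 4z = -21. Then distance = |-9 − (-21)| / √61 ≈ 1.54.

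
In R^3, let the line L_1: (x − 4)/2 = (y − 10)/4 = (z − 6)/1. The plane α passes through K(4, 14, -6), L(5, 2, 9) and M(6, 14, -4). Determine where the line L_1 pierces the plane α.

L_1 has direction (2, 4, 1) through (4, 10, 6).
KL = (1, -12, 15), KM = (2, 0, 2); a normal to α is KL × KM = (-24, 28, 24).
Using K: α has equation -24x + 28y + 24z = 152.
Substitute r = (4, 10, 6) + t(2, 4, 1) into the plane: 328 + 88t = 152, so t = -2.
Intersection: (4, 10, 6) + (-2)·(2, 4, 1) = (0, 2, 4).

(0, 2, 4)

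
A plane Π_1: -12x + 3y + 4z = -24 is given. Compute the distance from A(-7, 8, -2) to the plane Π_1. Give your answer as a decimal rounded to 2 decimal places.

n·A − d = (-12)·(-7) + (3)·(8) + (4)·(-2) − (-24) = 124; |n| = √169.
Distance = |124| / √169 = 124/√169 ≈ 9.54.

9.54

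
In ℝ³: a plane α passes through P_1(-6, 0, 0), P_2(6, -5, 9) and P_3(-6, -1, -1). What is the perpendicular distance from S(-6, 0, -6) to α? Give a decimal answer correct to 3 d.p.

P_1P_2 = (12, -5, 9), P_1P_3 = (0, -1, -1); a normal to α is P_1P_2 × P_1P_3 = (14, 12, -12).
Using P_1: α has equation 14x + 12y - 12z = -84.
n·S − d = (14)·(-6) + (12)·(0) + (-12)·(-6) − (-84) = 72; |n| = √484.
Distance = |72| / √484 = 72/√484 ≈ 3.273.

3.273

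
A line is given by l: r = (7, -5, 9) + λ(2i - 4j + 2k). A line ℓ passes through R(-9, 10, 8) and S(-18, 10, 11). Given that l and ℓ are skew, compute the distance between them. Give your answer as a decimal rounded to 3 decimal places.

2.940

A direction vector for ℓ is S − R = (-9, 0, 3).
Common perpendicular direction n = (2, -4, 2) × (-9, 0, 3) = (-12, -24, -36).
With w = (-9, 10, 8) − (7, -5, 9) = (-16, 15, -1), w · n = -132.
Distance = |w · n| / |n| = |-132| / √2016 ≈ 2.940.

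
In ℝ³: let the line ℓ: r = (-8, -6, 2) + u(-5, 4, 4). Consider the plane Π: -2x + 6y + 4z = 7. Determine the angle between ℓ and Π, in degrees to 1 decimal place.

sin θ = |n·v| / (|n||v|) = |50| / (√56 · √57) = 0.88499.
θ ≈ 62.3°.

62.3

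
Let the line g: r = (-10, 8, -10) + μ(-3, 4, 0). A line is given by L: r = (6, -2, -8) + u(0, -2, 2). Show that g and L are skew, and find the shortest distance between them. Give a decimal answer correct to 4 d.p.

Common perpendicular direction n = (-3, 4, 0) × (0, -2, 2) = (8, 6, 6).
With w = (6, -2, -8) − (-10, 8, -10) = (16, -10, 2), w · n = 80.
Since n ≠ 0 the lines are not parallel, and w · n = 80 ≠ 0 so they do not intersect; hence they are skew.
Distance = |w · n| / |n| = |80| / √136 ≈ 6.8599.

6.8599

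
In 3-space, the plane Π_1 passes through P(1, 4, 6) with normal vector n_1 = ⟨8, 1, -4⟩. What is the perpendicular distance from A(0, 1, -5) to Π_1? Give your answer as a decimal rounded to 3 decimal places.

Π_1: n_1·r = n_1·P gives 8x + y - 4z = -12.
n·A − d = (8)·(0) + (1)·(1) + (-4)·(-5) − (-12) = 33; |n| = √81.
Distance = |33| / √81 = 33/√81 ≈ 3.667.

3.667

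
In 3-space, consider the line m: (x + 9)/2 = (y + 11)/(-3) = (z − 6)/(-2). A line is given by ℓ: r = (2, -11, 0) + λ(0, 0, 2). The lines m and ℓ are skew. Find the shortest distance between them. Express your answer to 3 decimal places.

9.153

m has direction (2, -3, -2) through (-9, -11, 6).
Common perpendicular direction n = (2, -3, -2) × (0, 0, 2) = (-6, -4, 0).
With w = (2, -11, 0) − (-9, -11, 6) = (11, 0, -6), w · n = -66.
Distance = |w · n| / |n| = |-66| / √52 ≈ 9.153.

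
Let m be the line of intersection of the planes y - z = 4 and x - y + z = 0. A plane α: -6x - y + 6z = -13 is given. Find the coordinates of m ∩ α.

Direction of m: (0, 1, -1) × (1, -1, 1) = (0, -1, -1).
A point on m: solving the two plane equations with y = -2 gives (4, -2, -6).
Substitute r = (4, -2, -6) + t(0, -1, -1) into the plane: -58 + (-5)t = -13, so t = -9.
Intersection: (4, -2, -6) + (-9)·(0, -1, -1) = (4, 7, 3).

(4, 7, 3)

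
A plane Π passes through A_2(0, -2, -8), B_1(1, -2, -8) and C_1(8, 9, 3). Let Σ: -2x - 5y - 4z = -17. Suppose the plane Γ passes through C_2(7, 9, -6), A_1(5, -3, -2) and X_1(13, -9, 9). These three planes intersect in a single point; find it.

A_2B_1 = (1, 0, 0), A_2C_1 = (8, 11, 11); a normal to Π is A_2B_1 × A_2C_1 = (0, -11, 11).
Using A_2: Π has equation -11y + 11z = -66.
C_2A_1 = (-2, -12, 4), C_2X_1 = (6, -18, 15); a normal to Γ is C_2A_1 × C_2X_1 = (-108, 54, 108).
Using C_2: Γ has equation -108x + 54y + 108z = -918.
Solving the 3×3 linear system -11y + 11z = -66, -2x - 5y - 4z = -17, -108x + 54y + 108z = -918 (e.g. by elimination or Cramer's rule, determinant = -14256) gives (7, 3, -3).

(7, 3, -3)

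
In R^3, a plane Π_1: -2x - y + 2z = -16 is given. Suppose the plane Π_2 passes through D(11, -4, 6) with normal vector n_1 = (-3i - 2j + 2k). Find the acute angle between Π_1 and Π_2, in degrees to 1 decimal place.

14.0

Π_2: n_1·r = n_1·D gives -3x - 2y + 2z = -13.
cos θ = |n₁·n₂| / (|n₁||n₂|) = |12| / (√9 · √17).
θ = arccos(0.97014) ≈ 14.0°.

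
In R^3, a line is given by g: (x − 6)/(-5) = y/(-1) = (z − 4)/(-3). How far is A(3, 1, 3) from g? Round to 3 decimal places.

1.656

g has direction (-5, -1, -3) through (6, 0, 4).
Taking (6, 0, 4) on g with direction v = (-5, -1, -3): w = A − (6, 0, 4) = (-3, 1, -1), and w × v = (-4, -4, 8).
Distance = |w × v| / |v| = √96 / √35 ≈ 1.656.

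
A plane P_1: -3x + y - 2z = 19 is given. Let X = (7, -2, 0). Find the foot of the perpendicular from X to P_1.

(-2, 1, -6)

Foot = X − λn with λ = (n·X − d)/|n|² = (-23 − 19)/14 = -3.
Foot = (7, -2, 0) − (-3)·(-3, 1, -2) = (-2, 1, -6).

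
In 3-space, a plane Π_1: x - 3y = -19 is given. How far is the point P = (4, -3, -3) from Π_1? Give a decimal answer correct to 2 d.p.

n·P − d = (1)·(4) + (-3)·(-3) + (0)·(-3) − (-19) = 32; |n| = √10.
Distance = |32| / √10 = 32/√10 ≈ 10.12.

10.12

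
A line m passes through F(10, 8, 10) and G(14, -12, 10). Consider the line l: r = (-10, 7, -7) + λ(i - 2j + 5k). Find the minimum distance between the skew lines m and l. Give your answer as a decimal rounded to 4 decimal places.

17.6853

A direction vector for m is G − F = (4, -20, 0).
Common perpendicular direction n = (4, -20, 0) × (1, -2, 5) = (-100, -20, 12).
With w = (-10, 7, -7) − (10, 8, 10) = (-20, -1, -17), w · n = 1816.
Distance = |w · n| / |n| = |1816| / √10544 ≈ 17.6853.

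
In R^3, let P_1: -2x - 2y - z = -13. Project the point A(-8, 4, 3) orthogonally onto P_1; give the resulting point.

Foot = A − λn with λ = (n·A − d)/|n|² = (5 − (-13))/9 = 2.
Foot = (-8, 4, 3) − 2·(-2, -2, -1) = (-4, 8, 5).

(-4, 8, 5)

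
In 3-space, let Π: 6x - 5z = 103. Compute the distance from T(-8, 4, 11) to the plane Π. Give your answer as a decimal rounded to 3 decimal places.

26.376

n·T − d = (6)·(-8) + (0)·(4) + (-5)·(11) − 103 = -206; |n| = √61.
Distance = |-206| / √61 = 206/√61 ≈ 26.376.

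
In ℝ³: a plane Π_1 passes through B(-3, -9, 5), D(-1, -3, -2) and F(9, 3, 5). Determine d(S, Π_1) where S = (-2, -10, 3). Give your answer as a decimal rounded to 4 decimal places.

2.0605

BD = (2, 6, -7), BF = (12, 12, 0); a normal to Π_1 is BD × BF = (84, -84, -48).
Using B: Π_1 has equation 84x - 84y - 48z = 264.
n·S − d = (84)·(-2) + (-84)·(-10) + (-48)·(3) − 264 = 264; |n| = √16416.
Distance = |264| / √16416 = 264/√16416 ≈ 2.0605.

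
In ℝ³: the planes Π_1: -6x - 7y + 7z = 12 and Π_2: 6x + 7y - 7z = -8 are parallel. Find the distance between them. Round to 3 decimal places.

0.346

Rescale Π_2 by 1/(-1): -6x - 7y + 7z = 8. Then distance = |12 − 8| / √134 ≈ 0.346.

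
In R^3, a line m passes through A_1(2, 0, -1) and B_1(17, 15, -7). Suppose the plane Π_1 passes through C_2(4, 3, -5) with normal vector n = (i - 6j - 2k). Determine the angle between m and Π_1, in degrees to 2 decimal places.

A direction vector for m is B_1 − A_1 = (15, 15, -6).
Π_1: n·r = n·C_2 gives x - 6y - 2z = -4.
sin θ = |n·v| / (|n||v|) = |-63| / (√41 · √486) = 0.44630.
θ ≈ 26.51°.

26.51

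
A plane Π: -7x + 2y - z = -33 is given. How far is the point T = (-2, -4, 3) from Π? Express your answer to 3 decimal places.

n·T − d = (-7)·(-2) + (2)·(-4) + (-1)·(3) − (-33) = 36; |n| = √54.
Distance = |36| / √54 = 36/√54 ≈ 4.899.

4.899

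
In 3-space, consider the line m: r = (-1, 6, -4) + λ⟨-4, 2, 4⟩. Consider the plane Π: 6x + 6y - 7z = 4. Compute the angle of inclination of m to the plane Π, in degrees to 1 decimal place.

sin θ = |n·v| / (|n||v|) = |-40| / (√121 · √36) = 0.60606.
θ ≈ 37.3°.

37.3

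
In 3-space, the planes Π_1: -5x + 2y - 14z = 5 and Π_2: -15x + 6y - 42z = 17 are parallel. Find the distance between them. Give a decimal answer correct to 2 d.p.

Rescale Π_2 by 1/3: -5x + 2y - 14z = 17/3. Then distance = |5 − (17/3)| / √225 ≈ 0.04.

0.04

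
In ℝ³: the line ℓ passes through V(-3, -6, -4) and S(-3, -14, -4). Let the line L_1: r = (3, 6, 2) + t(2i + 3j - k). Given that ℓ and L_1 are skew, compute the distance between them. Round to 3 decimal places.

A direction vector for ℓ is S − V = (0, -8, 0).
Common perpendicular direction n = (0, -8, 0) × (2, 3, -1) = (8, 0, 16).
With w = (3, 6, 2) − (-3, -6, -4) = (6, 12, 6), w · n = 144.
Distance = |w · n| / |n| = |144| / √320 ≈ 8.050.

8.050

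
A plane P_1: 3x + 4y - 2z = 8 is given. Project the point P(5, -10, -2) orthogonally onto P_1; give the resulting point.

(8, -6, -4)

Foot = P − λn with λ = (n·P − d)/|n|² = (-21 − 8)/29 = -1.
Foot = (5, -10, -2) − (-1)·(3, 4, -2) = (8, -6, -4).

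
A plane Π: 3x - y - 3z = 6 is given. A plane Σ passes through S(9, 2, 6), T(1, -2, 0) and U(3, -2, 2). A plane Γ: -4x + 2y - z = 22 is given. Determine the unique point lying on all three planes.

(-4, 0, -6)

ST = (-8, -4, -6), SU = (-6, -4, -4); a normal to Σ is ST × SU = (-8, 4, 8).
Using S: Σ has equation -8x + 4y + 8z = -16.
Solving the 3×3 linear system 3x - y - 3z = 6, -8x + 4y + 8z = -16, -4x + 2y - z = 22 (e.g. by elimination or Cramer's rule, determinant = -20) gives (-4, 0, -6).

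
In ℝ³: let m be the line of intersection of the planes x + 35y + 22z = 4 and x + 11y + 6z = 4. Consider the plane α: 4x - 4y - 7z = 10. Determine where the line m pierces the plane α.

(-4, 4, -6)

Direction of m: (1, 35, 22) × (1, 11, 6) = (-32, 16, -24).
A point on m: solving the two plane equations with x = -12 gives (-12, 8, -12).
Substitute r = (-12, 8, -12) + t(-32, 16, -24) into the plane: 4 + (-24)t = 10, so t = -1/4.
Intersection: (-12, 8, -12) + (-1/4)·(-32, 16, -24) = (-4, 4, -6).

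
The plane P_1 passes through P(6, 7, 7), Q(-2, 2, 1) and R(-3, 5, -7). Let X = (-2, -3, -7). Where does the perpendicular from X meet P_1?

(-6, 1, -5)

PQ = (-8, -5, -6), PR = (-9, -2, -14); a normal to P_1 is PQ × PR = (58, -58, -29).
Using P: P_1 has equation 58x - 58y - 29z = -261.
Foot = X − λn with λ = (n·X − d)/|n|² = (261 − (-261))/7569 = 2/29.
Foot = (-2, -3, -7) − (2/29)·(58, -58, -29) = (-6, 1, -5).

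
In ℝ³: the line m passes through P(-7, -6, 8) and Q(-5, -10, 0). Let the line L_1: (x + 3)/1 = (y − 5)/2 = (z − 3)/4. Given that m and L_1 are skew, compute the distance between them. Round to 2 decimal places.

A direction vector for m is Q − P = (2, -4, -8).
L_1 has direction (1, 2, 4) through (-3, 5, 3).
Common perpendicular direction n = (2, -4, -8) × (1, 2, 4) = (0, -16, 8).
With w = (-3, 5, 3) − (-7, -6, 8) = (4, 11, -5), w · n = -216.
Distance = |w · n| / |n| = |-216| / √320 ≈ 12.07.

12.07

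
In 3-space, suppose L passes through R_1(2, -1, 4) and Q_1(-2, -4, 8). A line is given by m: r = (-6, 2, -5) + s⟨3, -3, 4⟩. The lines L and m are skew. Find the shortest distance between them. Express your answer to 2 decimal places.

3.00

A direction vector for L is Q_1 − R_1 = (-4, -3, 4).
Common perpendicular direction n = (-4, -3, 4) × (3, -3, 4) = (0, 28, 21).
With w = (-6, 2, -5) − (2, -1, 4) = (-8, 3, -9), w · n = -105.
Distance = |w · n| / |n| = |-105| / √1225 ≈ 3.00.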